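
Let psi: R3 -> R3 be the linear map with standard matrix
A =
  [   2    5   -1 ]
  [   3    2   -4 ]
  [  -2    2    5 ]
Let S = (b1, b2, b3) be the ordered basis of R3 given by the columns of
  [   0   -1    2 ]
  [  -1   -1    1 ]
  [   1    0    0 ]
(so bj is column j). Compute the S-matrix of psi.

[[3, 0, -2], [0, 3, -3], [-3, -2, 3]]

The j-th column of [psi]_S is [psi(bj)]_S.
psi(b1) = A b1 = (-6, -6, 3) = 3b1 + 0·b2 - 3b3, so column 1 is (3, 0, -3).
Repeating for b2, b3 and assembling the columns gives [[3, 0, -2], [0, 3, -3], [-3, -2, 3]].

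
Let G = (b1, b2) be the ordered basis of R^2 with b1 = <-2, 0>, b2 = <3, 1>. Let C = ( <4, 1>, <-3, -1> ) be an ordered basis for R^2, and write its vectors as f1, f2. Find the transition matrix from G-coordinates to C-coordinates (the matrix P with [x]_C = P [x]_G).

[[-2, 0], [-2, -1]]

Let M have columns bj and N have columns fj. Then for every x, N [x]_C = x = M [x]_G, so P = N^(-1) M.
Since det N = -1, N^(-1) has integer entries; multiplying gives P = [[-2, 0], [-2, -1]].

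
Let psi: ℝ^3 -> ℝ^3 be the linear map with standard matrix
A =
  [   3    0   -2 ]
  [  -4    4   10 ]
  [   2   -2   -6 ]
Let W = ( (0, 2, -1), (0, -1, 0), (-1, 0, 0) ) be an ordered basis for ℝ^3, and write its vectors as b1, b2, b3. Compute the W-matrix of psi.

[[-2, -2, 2], [-2, 0, 0], [-2, 0, 3]]

Let P have columns b1, ..., b3. Then [psi]_W = P^(-1) A P.
Here det P = 1, so P^(-1) is integer; computing A P first and then P^(-1)(A P) gives [[-2, -2, 2], [-2, 0, 0], [-2, 0, 3]].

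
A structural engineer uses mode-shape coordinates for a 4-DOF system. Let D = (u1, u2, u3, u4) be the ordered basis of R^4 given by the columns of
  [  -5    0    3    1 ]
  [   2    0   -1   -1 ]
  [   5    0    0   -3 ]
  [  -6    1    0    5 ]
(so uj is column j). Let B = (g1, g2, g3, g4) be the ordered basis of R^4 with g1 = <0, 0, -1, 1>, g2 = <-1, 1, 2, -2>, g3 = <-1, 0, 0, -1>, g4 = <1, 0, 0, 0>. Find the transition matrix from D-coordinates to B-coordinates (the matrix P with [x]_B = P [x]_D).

Column j of P is [uj]_B, since P maps D-coordinates to B-coordinates.
Expressing u1 in B: u1 = -g1 + 2g2 + g3 - 2g4, so column 1 of P is <-1, 2, 1, -2>.
Doing the same for each uj gives P = [[-1, 0, -2, 1], [2, 0, -1, -1], [1, -1, 0, -2], [-2, -1, 2, -2]].

[[-1, 0, -2, 1], [2, 0, -1, -1], [1, -1, 0, -2], [-2, -1, 2, -2]]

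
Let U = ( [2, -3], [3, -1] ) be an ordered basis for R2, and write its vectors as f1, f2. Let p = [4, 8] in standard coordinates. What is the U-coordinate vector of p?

[-4, 4]

We seek scalars with c_1 f1 + c_2 f2 = p; equivalently solve M c = p where the columns of M are f1, f2.
System: 2c_1 + 3c_2 = 4, -3c_1 - c_2 = 8; solving gives c_1 = -4, c_2 = 4.
Check: -4f1 + 4f2 = [4, 8].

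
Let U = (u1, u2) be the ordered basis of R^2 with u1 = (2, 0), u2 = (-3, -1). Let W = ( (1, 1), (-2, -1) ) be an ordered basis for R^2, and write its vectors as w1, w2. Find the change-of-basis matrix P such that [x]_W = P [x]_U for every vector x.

[[-2, 1], [-2, 2]]

Let M have columns uj and N have columns wj. Then for every x, N [x]_W = x = M [x]_U, so P = N^(-1) M.
Since det N = 1, N^(-1) has integer entries; multiplying gives P = [[-2, 1], [-2, 2]].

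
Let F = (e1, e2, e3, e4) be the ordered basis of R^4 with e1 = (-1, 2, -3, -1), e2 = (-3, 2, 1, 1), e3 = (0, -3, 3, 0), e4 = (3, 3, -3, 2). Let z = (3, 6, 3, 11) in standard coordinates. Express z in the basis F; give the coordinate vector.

Write z = c_1 e1 + ... + c_4 e4 and solve for the c_i.
Solving this 4x4 system gives c = (0, 3, 4, 4).
Check: 0·e1 + 3e2 + 4e3 + 4e4 = (3, 6, 3, 11).

(0, 3, 4, 4)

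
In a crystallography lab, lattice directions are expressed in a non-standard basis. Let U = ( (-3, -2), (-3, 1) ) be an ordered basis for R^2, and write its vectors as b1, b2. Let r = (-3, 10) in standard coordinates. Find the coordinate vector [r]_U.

Write r = c_1 b1 + c_2 b2 and solve for the c_i.
System: -3c_1 - 3c_2 = -3, -2c_1 + c_2 = 10; solving gives c_1 = -3, c_2 = 4.
Check: -3b1 + 4b2 = (-3, 10).

(-3, 4)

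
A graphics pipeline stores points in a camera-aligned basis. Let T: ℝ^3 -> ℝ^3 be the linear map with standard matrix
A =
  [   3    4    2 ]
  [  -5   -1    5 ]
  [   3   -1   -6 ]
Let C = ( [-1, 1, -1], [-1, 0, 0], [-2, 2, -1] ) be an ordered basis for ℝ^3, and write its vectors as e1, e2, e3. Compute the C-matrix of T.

Let P have columns e1, ..., e3. Then [T]_C = P^(-1) A P.
Here det P = 1, so P^(-1) is integer; computing A P first and then P^(-1)(A P) gives [[-3, 1, 1], [2, -2, -3], [1, 2, 1]].

[[-3, 1, 1], [2, -2, -3], [1, 2, 1]]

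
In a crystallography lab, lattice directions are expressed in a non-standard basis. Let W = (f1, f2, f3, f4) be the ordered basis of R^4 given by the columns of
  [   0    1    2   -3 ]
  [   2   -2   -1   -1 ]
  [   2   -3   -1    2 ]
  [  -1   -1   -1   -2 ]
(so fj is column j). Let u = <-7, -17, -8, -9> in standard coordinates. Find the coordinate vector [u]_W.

<-3, 3, 1, 4>

We seek scalars with c_1 f1 + ... + c_4 f4 = u; equivalently solve M c = u where the columns of M are f1, ..., f4.
Solving this 4x4 system gives c = (-3, 3, 1, 4).
Check: -3f1 + 3f2 + f3 + 4f4 = <-7, -17, -8, -9>.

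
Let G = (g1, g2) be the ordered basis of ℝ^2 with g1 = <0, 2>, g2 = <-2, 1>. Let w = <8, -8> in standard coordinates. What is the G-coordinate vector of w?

<-2, -4>

We seek scalars with c_1 g1 + c_2 g2 = w; equivalently solve M c = w where the columns of M are g1, g2.
System: 0c_1 - 2c_2 = 8, 2c_1 + c_2 = -8; solving gives c_1 = -2, c_2 = -4.
Check: -2g1 - 4g2 = <8, -8>.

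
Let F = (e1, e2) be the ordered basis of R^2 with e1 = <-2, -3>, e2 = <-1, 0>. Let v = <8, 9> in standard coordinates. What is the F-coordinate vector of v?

<-3, -2>

Write v = c_1 e1 + c_2 e2 and solve for the c_i.
System: -2c_1 - c_2 = 8, -3c_1 + 0c_2 = 9; solving gives c_1 = -3, c_2 = -2.
Check: -3e1 - 2e2 = <8, 9>.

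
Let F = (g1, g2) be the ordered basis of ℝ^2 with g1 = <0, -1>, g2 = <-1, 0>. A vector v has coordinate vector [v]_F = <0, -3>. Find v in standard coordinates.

<3, 0>

By definition v = 0·g1 - 3g2.
Summing componentwise gives <3, 0>.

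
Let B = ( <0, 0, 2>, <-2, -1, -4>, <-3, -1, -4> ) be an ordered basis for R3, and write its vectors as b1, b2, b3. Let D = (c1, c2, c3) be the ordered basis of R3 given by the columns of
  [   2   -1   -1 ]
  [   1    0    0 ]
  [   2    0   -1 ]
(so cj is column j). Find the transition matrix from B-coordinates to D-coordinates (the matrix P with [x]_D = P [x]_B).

Column j of P is [bj]_D, since P maps B-coordinates to D-coordinates.
Expressing b1 in D: b1 = 0·c1 + 2c2 - 2c3, so column 1 of P is <0, 2, -2>.
Doing the same for each bj gives P = [[0, -1, -1], [2, -2, -1], [-2, 2, 2]].

[[0, -1, -1], [2, -2, -1], [-2, 2, 2]]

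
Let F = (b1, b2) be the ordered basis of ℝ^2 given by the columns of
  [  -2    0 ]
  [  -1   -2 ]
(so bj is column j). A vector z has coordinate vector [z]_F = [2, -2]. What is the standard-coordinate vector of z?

[-4, 2]

The coordinates say z = 2b1 - 2b2; adding the scaled basis vectors gives [-4, 2].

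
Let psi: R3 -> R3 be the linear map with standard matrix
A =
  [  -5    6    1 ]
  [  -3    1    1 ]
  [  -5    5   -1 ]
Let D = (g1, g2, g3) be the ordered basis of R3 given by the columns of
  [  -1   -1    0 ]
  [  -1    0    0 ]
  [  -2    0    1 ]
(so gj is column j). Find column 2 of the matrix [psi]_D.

Compute psi(g2) = A g2 = (5, 3, 5) in standard coordinates.
Then write this in D-coordinates: solve for y in y_1 g1 + ... + y_3 g3 = (5, 3, 5).
This gives y = (-3, -2, -1), which is column 2 of [psi]_D.

(-3, -2, -1)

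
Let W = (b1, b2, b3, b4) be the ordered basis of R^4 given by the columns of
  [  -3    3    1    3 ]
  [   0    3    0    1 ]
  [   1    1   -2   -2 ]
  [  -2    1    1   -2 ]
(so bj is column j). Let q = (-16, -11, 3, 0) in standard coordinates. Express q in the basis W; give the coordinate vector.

Write q = c_1 b1 + ... + c_4 b4 and solve for the c_i.
Row-reducing the augmented matrix [M | q] gives c = (0, -3, -1, -2).
Check: 0·b1 - 3b2 - b3 - 2b4 = (-16, -11, 3, 0).

(0, -3, -1, -2)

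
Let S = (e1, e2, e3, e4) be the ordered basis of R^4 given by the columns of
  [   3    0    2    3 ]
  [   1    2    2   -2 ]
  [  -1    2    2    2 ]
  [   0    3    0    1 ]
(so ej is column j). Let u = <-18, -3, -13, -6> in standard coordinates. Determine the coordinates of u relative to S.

Write u = c_1 e1 + ... + c_4 e4 and solve for the c_i.
Solving this 4x4 system gives c = (-1, -1, -3, -3).
Check: -e1 - e2 - 3e3 - 3e4 = <-18, -3, -13, -6>.

<-1, -1, -3, -3>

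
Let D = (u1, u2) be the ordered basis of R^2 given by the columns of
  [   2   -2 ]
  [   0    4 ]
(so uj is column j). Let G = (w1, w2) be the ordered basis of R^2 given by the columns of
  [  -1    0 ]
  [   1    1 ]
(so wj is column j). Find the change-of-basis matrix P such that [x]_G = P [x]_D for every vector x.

Let M have columns uj and N have columns wj. Then for every x, N [x]_G = x = M [x]_D, so P = N^(-1) M.
Since det N = -1, N^(-1) has integer entries; multiplying gives P = [[-2, 2], [2, 2]].

[[-2, 2], [2, 2]]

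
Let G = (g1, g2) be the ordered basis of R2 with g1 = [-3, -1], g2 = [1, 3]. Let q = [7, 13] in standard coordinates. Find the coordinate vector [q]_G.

We seek scalars with c_1 g1 + c_2 g2 = q; equivalently solve M c = q where the columns of M are g1, g2.
System: -3c_1 + c_2 = 7, -c_1 + 3c_2 = 13; solving gives c_1 = -1, c_2 = 4.
Check: -g1 + 4g2 = [7, 13].

[-1, 4]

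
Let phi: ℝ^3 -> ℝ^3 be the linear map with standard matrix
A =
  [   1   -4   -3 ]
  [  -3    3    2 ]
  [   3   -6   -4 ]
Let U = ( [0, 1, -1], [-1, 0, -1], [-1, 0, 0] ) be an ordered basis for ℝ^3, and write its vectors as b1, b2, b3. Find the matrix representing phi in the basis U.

Let P have columns b1, ..., b3. Then [phi]_U = P^(-1) A P.
Here det P = 1, so P^(-1) is integer; computing A P first and then P^(-1)(A P) gives [[1, 1, 3], [1, -2, 0], [0, 0, 1]].

[[1, 1, 3], [1, -2, 0], [0, 0, 1]]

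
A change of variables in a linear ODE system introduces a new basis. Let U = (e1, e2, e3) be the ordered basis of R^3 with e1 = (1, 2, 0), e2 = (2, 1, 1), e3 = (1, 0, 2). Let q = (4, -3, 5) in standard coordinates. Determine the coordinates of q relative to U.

(-3, 3, 1)

We seek scalars with c_1 e1 + ... + c_3 e3 = q; equivalently solve M c = q where the columns of M are e1, ..., e3.
Gaussian elimination on [M | q] yields c = (-3, 3, 1).
Check: -3e1 + 3e2 + e3 = (4, -3, 5).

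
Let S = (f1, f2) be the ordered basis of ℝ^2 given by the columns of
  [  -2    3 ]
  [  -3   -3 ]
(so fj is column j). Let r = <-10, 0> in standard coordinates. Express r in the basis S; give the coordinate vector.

<2, -2>

Write r = c_1 f1 + c_2 f2 and solve for the c_i.
System: -2c_1 + 3c_2 = -10, -3c_1 - 3c_2 = 0; solving gives c_1 = 2, c_2 = -2.
Check: 2f1 - 2f2 = <-10, 0>.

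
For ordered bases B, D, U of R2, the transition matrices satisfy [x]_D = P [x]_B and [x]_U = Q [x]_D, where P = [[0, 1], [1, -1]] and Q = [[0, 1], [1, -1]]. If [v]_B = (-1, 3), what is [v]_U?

(-4, 7)

First [v]_D = P [v]_B = (3, -4).
Then [v]_U = Q [v]_D = (-4, 7).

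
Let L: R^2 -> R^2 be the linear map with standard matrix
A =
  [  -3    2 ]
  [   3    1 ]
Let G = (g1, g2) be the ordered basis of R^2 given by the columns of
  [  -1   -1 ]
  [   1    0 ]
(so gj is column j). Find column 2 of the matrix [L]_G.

Compute L(g2) = A g2 = (3, -3) in standard coordinates.
Then write this in G-coordinates: solve for y in y_1 g1 + y_2 g2 = (3, -3).
This gives y = (-3, 0), which is column 2 of [L]_G.

(-3, 0)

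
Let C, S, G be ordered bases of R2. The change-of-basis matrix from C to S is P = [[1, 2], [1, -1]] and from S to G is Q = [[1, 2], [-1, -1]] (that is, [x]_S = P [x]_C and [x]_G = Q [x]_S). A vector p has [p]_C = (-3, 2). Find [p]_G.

Apply P to get S-coordinates (1, -5), then Q to get G-coordinates.
The result is [p]_G = (-9, 4).

(-9, 4)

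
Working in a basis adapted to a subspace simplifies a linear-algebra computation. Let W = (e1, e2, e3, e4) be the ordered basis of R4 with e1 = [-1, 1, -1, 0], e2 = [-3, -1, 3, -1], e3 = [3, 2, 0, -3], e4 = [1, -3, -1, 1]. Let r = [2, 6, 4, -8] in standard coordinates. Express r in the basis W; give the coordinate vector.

[r]_W is the unique c with M c = r, where M has columns e1, ..., e4.
Gaussian elimination on [M | r] yields c = (0, 1, 2, -1).
Check: 0·e1 + e2 + 2e3 - e4 = [2, 6, 4, -8].

[0, 1, 2, -1]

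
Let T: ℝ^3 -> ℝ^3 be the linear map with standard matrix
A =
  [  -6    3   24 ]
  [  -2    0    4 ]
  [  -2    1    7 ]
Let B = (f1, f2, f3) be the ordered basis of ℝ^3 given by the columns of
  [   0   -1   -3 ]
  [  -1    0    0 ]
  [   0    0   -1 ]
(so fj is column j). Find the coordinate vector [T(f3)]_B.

Compute T(f3) = A f3 = (-6, 2, -1) in standard coordinates.
Then write this in B-coordinates: solve for y in y_1 f1 + ... + y_3 f3 = (-6, 2, -1).
This gives y = (-2, 3, 1), which is column 3 of [T]_B.

(-2, 3, 1)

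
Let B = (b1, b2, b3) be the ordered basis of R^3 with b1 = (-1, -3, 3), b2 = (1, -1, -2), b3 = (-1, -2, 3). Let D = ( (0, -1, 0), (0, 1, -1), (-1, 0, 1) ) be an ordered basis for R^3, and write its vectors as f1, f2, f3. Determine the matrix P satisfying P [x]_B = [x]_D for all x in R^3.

[[1, 2, 0], [-2, 1, -2], [1, -1, 1]]

Take x = bj: its B-coordinates are the j-th standard unit vector, so P e_j — column j of P — equals [bj]_D.
b1 = f1 - 2f2 + f3, giving column 1 = (1, -2, 1); repeating for each j gives P = [[1, 2, 0], [-2, 1, -2], [1, -1, 1]].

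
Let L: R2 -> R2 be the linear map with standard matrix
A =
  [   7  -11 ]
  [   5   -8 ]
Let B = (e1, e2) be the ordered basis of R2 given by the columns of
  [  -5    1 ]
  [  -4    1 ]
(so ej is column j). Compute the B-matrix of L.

[[-2, 1], [-1, 1]]

With P the matrix whose columns are e1, e2, [L]_B = P^(-1) A P.
Column by column: L(e1) = A e1 = (9, 7); its B-coordinates (-2, -1) give column 1.
Continuing for each basis vector yields [L]_B = [[-2, 1], [-1, 1]].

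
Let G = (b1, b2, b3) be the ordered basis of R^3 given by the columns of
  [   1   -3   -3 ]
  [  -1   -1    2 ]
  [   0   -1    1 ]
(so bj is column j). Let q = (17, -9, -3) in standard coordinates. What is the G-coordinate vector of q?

(2, -1, -4)

We seek scalars with c_1 b1 + ... + c_3 b3 = q; equivalently solve M c = q where the columns of M are b1, ..., b3.
Solving this 3x3 system gives c = (2, -1, -4).
Check: 2b1 - b2 - 4b3 = (17, -9, -3).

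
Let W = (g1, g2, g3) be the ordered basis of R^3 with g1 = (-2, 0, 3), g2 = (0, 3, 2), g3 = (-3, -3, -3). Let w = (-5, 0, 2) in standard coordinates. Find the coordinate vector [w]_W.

Write w = c_1 g1 + ... + c_3 g3 and solve for the c_i.
Row-reducing the augmented matrix [M | w] gives c = (1, 1, 1).
Check: g1 + g2 + g3 = (-5, 0, 2).

(1, 1, 1)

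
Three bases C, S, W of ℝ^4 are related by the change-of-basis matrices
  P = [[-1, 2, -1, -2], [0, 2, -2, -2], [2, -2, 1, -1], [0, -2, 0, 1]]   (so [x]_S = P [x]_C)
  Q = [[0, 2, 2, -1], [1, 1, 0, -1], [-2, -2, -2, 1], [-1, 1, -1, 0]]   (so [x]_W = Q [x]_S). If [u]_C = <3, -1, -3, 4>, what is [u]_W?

<-12, -20, 32, 5>

Apply P to get S-coordinates <-10, -4, 1, 6>, then Q to get W-coordinates.
The result is [u]_W = <-12, -20, 32, 5>.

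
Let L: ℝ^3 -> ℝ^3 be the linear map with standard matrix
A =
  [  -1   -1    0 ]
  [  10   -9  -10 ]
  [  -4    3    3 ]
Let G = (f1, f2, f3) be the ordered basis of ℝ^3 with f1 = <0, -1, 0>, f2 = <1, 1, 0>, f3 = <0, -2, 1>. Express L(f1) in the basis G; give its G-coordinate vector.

<-2, 1, -3>

Compute L(f1) = A f1 = <1, 9, -3> in standard coordinates.
Then write this in G-coordinates: solve for y in y_1 f1 + ... + y_3 f3 = <1, 9, -3>.
This gives y = <-2, 1, -3>, which is column 1 of [L]_G.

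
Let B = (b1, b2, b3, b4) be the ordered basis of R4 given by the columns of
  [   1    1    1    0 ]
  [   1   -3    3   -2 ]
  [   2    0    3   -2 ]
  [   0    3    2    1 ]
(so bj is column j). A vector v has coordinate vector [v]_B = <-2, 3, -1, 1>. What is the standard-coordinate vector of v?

<0, -16, -9, 8>

By definition v = -2b1 + 3b2 - b3 + b4.
Summing componentwise gives <0, -16, -9, 8>.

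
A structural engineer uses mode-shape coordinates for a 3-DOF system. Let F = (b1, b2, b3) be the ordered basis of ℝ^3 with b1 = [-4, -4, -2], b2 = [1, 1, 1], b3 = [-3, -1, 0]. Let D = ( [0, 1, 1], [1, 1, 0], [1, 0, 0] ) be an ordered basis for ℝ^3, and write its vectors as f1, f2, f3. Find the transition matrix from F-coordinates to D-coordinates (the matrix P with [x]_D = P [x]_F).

Let M have columns bj and N have columns fj. Then for every x, N [x]_D = x = M [x]_F, so P = N^(-1) M.
Since det N = -1, N^(-1) has integer entries; multiplying gives P = [[-2, 1, 0], [-2, 0, -1], [-2, 1, -2]].

[[-2, 1, 0], [-2, 0, -1], [-2, 1, -2]]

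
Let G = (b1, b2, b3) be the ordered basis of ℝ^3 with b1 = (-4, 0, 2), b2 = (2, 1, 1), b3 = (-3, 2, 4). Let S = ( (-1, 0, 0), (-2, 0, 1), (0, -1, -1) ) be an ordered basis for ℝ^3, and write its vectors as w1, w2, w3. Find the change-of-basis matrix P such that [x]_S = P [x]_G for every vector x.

[[0, -2, -1], [2, 0, 2], [0, -1, -2]]

Column j of P is [bj]_S, since P maps G-coordinates to S-coordinates.
Expressing b1 in S: b1 = 0·w1 + 2w2 + 0·w3, so column 1 of P is (0, 2, 0).
Doing the same for each bj gives P = [[0, -2, -1], [2, 0, 2], [0, -1, -2]].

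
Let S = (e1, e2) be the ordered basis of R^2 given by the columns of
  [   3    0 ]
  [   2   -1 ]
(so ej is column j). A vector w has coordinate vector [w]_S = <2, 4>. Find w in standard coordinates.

<6, 0>

By definition w = 2e1 + 4e2.
Summing componentwise gives <6, 0>.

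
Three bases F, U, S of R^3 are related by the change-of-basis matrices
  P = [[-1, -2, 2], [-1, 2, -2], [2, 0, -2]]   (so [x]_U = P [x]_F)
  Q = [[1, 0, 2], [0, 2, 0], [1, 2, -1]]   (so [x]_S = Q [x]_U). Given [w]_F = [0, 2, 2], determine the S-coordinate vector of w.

Apply P to get U-coordinates [0, 0, -4], then Q to get S-coordinates.
The result is [w]_S = [-8, 0, 4].

[-8, 0, 4]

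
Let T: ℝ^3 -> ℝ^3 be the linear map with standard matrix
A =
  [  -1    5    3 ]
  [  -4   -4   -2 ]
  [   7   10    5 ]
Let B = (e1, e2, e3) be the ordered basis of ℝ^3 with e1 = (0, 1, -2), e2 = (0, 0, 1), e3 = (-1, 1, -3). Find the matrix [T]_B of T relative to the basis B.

[[-1, 1, 3], [1, -2, 3], [1, -3, 3]]

The j-th column of [T]_B is [T(ej)]_B.
T(e1) = A e1 = (-1, 0, 0) = -e1 + e2 + e3, so column 1 is (-1, 1, 1).
Repeating for e2, e3 and assembling the columns gives [[-1, 1, 3], [1, -2, 3], [1, -3, 3]].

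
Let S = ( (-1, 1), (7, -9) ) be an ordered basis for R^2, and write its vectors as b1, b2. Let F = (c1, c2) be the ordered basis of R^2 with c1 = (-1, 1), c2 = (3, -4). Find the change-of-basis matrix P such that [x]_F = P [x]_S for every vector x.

Let M have columns bj and N have columns cj. Then for every x, N [x]_F = x = M [x]_S, so P = N^(-1) M.
Since det N = 1, N^(-1) has integer entries; multiplying gives P = [[1, -1], [0, 2]].

[[1, -1], [0, 2]]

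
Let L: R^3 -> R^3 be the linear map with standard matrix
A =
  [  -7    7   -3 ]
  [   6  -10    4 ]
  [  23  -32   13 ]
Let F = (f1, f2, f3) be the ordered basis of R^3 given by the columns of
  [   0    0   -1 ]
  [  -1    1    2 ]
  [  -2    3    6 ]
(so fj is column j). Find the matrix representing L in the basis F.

[[0, 1, -3], [0, -1, 1], [1, 2, -3]]

With P the matrix whose columns are f1, ..., f3, [L]_F = P^(-1) A P.
Column by column: L(f1) = A f1 = (-1, 2, 6); its F-coordinates (0, 0, 1) give column 1.
Continuing for each basis vector yields [L]_F = [[0, 1, -3], [0, -1, 1], [1, 2, -3]].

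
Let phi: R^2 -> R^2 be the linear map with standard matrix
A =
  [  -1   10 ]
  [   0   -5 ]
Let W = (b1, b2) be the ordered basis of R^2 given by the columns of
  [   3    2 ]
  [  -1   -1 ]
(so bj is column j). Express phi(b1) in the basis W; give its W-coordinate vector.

[-3, -2]

Column 1 of [phi]_W is the W-coordinate vector of phi(b1).
In standard coordinates phi(b1) = A b1 = [-13, 5].
Converting to W: [-13, 5] = -3b1 - 2b2, so the coordinate vector is [-3, -2].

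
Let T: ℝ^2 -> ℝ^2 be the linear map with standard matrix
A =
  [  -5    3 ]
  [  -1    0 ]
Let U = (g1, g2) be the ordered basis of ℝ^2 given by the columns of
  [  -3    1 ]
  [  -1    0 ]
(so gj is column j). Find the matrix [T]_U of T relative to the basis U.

Let P have columns g1, g2. Then [T]_U = P^(-1) A P.
Here det P = 1, so P^(-1) is integer; computing A P first and then P^(-1)(A P) gives [[-3, 1], [3, -2]].

[[-3, 1], [3, -2]]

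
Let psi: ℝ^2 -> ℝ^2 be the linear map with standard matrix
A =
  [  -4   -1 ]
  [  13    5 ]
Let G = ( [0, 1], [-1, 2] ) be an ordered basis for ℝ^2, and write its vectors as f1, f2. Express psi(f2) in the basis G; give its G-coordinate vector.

[1, -2]

Column 2 of [psi]_G is the G-coordinate vector of psi(f2).
In standard coordinates psi(f2) = A f2 = [2, -3].
Converting to G: [2, -3] = f1 - 2f2, so the coordinate vector is [1, -2].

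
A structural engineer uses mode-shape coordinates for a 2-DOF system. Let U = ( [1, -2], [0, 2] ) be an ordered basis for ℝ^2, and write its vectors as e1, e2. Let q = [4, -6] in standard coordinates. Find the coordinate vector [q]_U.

[4, 1]

Write q = c_1 e1 + c_2 e2 and solve for the c_i.
System: c_1 + 0c_2 = 4, -2c_1 + 2c_2 = -6; solving gives c_1 = 4, c_2 = 1.
Check: 4e1 + e2 = [4, -6].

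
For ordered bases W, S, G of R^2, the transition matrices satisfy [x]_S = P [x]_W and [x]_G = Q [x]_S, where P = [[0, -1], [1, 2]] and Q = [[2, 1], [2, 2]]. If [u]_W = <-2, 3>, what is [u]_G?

Apply P to get S-coordinates <-3, 4>, then Q to get G-coordinates.
The result is [u]_G = <-2, 2>.

<-2, 2>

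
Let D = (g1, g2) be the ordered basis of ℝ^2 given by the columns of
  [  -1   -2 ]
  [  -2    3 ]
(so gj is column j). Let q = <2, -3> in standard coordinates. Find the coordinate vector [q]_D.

<0, -1>

Write q = c_1 g1 + c_2 g2 and solve for the c_i.
System: -c_1 - 2c_2 = 2, -2c_1 + 3c_2 = -3; solving gives c_1 = 0, c_2 = -1.
Check: 0·g1 - g2 = <2, -3>.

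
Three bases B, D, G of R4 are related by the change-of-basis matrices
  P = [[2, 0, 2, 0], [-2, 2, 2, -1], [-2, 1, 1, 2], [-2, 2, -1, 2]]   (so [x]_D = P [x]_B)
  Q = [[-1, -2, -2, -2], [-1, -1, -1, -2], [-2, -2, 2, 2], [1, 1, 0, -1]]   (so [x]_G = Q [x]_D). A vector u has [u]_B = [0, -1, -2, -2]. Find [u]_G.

First [u]_D = P [u]_B = [-4, -4, -7, -4].
Then [u]_G = Q [u]_D = [34, 23, -6, -4].

[34, 23, -6, -4]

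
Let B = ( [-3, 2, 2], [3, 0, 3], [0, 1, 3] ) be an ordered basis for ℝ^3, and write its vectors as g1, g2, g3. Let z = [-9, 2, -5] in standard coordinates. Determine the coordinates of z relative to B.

[2, -1, -2]

Write z = c_1 g1 + ... + c_3 g3 and solve for the c_i.
Solving this 3x3 system gives c = (2, -1, -2).
Check: 2g1 - g2 - 2g3 = [-9, 2, -5].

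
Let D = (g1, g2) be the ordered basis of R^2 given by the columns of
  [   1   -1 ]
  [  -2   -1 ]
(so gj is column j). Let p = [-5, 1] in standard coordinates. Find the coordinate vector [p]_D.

[-2, 3]

Write p = c_1 g1 + c_2 g2 and solve for the c_i.
System: c_1 - c_2 = -5, -2c_1 - c_2 = 1; solving gives c_1 = -2, c_2 = 3.
Check: -2g1 + 3g2 = [-5, 1].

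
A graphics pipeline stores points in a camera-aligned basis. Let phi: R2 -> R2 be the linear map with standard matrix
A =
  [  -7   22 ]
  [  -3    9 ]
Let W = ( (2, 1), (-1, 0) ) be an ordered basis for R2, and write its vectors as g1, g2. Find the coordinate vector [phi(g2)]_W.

Compute phi(g2) = A g2 = (7, 3) in standard coordinates.
Then write this in W-coordinates: solve for y in y_1 g1 + y_2 g2 = (7, 3).
This gives y = (3, -1), which is column 2 of [phi]_W.

(3, -1)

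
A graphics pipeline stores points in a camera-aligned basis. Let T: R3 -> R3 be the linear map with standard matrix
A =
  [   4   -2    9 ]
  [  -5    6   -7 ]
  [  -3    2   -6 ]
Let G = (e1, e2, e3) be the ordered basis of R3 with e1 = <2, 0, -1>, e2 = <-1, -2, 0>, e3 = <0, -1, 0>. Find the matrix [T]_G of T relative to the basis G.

[[0, 1, 2], [1, 2, 2], [1, 3, 2]]

Let P have columns e1, ..., e3. Then [T]_G = P^(-1) A P.
Here det P = -1, so P^(-1) is integer; computing A P first and then P^(-1)(A P) gives [[0, 1, 2], [1, 2, 2], [1, 3, 2]].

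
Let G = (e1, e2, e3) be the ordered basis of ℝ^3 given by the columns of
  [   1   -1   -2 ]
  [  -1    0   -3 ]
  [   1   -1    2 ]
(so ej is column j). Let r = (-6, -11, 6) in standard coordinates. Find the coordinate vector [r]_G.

We seek scalars with c_1 e1 + ... + c_3 e3 = r; equivalently solve M c = r where the columns of M are e1, ..., e3.
Solving this 3x3 system gives c = (2, 2, 3).
Check: 2e1 + 2e2 + 3e3 = (-6, -11, 6).

(2, 2, 3)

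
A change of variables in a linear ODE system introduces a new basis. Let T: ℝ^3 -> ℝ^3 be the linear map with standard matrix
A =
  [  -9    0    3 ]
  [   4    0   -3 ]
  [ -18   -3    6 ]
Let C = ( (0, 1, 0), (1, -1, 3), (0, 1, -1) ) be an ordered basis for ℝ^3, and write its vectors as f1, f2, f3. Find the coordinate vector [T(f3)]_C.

(0, -3, 0)

Compute T(f3) = A f3 = (-3, 3, -9) in standard coordinates.
Then write this in C-coordinates: solve for y in y_1 f1 + ... + y_3 f3 = (-3, 3, -9).
This gives y = (0, -3, 0), which is column 3 of [T]_C.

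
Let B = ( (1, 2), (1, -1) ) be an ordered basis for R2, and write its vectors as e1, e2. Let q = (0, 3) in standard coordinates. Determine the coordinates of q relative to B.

Write q = c_1 e1 + c_2 e2 and solve for the c_i.
System: c_1 + c_2 = 0, 2c_1 - c_2 = 3; solving gives c_1 = 1, c_2 = -1.
Check: e1 - e2 = (0, 3).

(1, -1)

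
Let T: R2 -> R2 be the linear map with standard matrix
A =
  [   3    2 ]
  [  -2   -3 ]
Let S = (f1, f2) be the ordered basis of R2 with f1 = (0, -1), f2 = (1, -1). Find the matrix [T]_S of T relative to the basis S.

[[-1, -2], [-2, 1]]

Let P have columns f1, f2. Then [T]_S = P^(-1) A P.
Here det P = 1, so P^(-1) is integer; computing A P first and then P^(-1)(A P) gives [[-1, -2], [-2, 1]].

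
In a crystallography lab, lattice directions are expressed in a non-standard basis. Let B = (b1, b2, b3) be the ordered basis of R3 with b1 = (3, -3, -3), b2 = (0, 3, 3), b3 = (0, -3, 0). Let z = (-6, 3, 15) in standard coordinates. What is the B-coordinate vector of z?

(-2, 3, 4)

[z]_B is the unique c with M c = z, where M has columns b1, ..., b3.
Solving this 3x3 system gives c = (-2, 3, 4).
Check: -2b1 + 3b2 + 4b3 = (-6, 3, 15).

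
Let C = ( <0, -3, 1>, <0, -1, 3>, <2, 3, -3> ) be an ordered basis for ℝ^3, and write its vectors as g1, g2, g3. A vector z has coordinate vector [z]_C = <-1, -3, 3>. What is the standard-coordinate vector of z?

<6, 15, -19>

By definition z = -g1 - 3g2 + 3g3.
Summing componentwise gives <6, 15, -19>.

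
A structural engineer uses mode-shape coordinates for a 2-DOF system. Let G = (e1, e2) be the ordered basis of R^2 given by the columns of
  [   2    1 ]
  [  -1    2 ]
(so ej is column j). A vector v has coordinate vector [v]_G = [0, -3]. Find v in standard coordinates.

The coordinates say v = 0·e1 - 3e2; adding the scaled basis vectors gives [-3, -6].

[-3, -6]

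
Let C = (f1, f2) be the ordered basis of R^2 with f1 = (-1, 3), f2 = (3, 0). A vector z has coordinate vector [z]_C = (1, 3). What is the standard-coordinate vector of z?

By definition z = f1 + 3f2.
Summing componentwise gives (8, 3).

(8, 3)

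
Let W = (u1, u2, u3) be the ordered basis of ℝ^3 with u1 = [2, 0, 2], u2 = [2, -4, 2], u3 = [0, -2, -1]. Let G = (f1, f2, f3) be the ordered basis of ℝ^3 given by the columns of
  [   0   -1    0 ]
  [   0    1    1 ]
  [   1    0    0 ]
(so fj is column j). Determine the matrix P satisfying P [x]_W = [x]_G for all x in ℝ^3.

[[2, 2, -1], [-2, -2, 0], [2, -2, -2]]

Take x = uj: its W-coordinates are the j-th standard unit vector, so P e_j — column j of P — equals [uj]_G.
u1 = 2f1 - 2f2 + 2f3, giving column 1 = [2, -2, 2]; repeating for each j gives P = [[2, 2, -1], [-2, -2, 0], [2, -2, -2]].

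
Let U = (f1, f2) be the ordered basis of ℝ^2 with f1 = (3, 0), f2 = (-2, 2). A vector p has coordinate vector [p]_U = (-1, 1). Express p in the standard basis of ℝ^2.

The coordinates say p = -f1 + f2; adding the scaled basis vectors gives (-5, 2).

(-5, 2)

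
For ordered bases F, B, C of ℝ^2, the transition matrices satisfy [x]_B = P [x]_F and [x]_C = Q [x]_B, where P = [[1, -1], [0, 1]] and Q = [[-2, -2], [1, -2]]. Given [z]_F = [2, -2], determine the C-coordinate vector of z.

Composing the changes, [z]_C = Q P [z]_F.
Q P = [[-2, 0], [1, -3]]; applying this to [2, -2] gives [-4, 8].

[-4, 8]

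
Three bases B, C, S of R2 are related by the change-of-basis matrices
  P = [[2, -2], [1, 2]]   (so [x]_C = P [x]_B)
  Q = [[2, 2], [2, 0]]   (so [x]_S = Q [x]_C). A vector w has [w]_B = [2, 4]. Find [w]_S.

Composing the changes, [w]_S = Q P [w]_B.
Q P = [[6, 0], [4, -4]]; applying this to [2, 4] gives [12, -8].

[12, -8]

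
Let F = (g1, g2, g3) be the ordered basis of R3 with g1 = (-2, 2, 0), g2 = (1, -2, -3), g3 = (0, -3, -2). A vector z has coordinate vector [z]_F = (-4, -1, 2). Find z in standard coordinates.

By definition z = -4g1 - g2 + 2g3.
Summing componentwise gives (7, -12, -1).

(7, -12, -1)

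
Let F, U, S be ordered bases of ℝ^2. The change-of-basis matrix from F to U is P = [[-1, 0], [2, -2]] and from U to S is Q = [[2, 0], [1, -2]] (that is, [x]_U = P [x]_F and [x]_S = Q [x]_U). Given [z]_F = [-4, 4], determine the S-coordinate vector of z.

First [z]_U = P [z]_F = [4, -16].
Then [z]_S = Q [z]_U = [8, 36].

[8, 36]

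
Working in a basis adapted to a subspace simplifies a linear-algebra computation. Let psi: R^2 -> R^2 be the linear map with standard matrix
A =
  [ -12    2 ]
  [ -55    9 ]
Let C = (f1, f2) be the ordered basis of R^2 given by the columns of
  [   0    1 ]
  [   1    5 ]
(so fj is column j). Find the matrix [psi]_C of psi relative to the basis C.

[[-1, 0], [2, -2]]

Let P have columns f1, f2. Then [psi]_C = P^(-1) A P.
Here det P = -1, so P^(-1) is integer; computing A P first and then P^(-1)(A P) gives [[-1, 0], [2, -2]].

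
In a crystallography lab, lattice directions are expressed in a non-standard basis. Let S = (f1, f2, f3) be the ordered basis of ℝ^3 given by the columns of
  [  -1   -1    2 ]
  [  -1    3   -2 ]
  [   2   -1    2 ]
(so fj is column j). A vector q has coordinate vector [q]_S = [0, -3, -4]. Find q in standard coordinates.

[-5, -1, -5]

q = M [q]_S, where M has columns f1, ..., f3.
Carrying out the matrix-vector product, q = [-5, -1, -5].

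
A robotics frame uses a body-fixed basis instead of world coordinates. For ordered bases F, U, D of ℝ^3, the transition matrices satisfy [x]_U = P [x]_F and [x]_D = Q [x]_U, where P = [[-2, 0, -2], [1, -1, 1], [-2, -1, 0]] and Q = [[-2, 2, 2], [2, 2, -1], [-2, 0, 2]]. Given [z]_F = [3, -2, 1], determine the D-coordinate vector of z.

[20, 0, 8]

First [z]_U = P [z]_F = [-8, 6, -4].
Then [z]_D = Q [z]_U = [20, 0, 8].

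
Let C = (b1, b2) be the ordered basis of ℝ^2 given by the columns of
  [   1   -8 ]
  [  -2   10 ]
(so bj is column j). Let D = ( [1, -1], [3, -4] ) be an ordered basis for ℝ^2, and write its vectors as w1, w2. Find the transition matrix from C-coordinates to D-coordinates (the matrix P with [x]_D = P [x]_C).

[[-2, -2], [1, -2]]

Column j of P is [bj]_D, since P maps C-coordinates to D-coordinates.
Expressing b1 in D: b1 = -2w1 + w2, so column 1 of P is [-2, 1].
Doing the same for each bj gives P = [[-2, -2], [1, -2]].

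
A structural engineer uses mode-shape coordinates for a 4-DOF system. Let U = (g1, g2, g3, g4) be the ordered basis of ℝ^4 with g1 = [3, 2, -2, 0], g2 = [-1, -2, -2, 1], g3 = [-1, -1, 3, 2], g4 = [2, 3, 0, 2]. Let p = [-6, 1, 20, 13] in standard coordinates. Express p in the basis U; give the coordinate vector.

[-3, -1, 4, 3]

Write p = c_1 g1 + ... + c_4 g4 and solve for the c_i.
Solving this 4x4 system gives c = (-3, -1, 4, 3).
Check: -3g1 - g2 + 4g3 + 3g4 = [-6, 1, 20, 13].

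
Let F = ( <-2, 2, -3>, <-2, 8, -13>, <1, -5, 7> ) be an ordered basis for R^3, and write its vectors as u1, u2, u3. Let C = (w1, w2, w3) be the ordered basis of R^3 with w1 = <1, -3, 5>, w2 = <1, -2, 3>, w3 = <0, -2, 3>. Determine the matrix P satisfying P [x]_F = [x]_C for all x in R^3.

[[0, -2, -1], [-2, 0, 2], [1, -1, 2]]

Let M have columns uj and N have columns wj. Then for every x, N [x]_C = x = M [x]_F, so P = N^(-1) M.
Since det N = -1, N^(-1) has integer entries; multiplying gives P = [[0, -2, -1], [-2, 0, 2], [1, -1, 2]].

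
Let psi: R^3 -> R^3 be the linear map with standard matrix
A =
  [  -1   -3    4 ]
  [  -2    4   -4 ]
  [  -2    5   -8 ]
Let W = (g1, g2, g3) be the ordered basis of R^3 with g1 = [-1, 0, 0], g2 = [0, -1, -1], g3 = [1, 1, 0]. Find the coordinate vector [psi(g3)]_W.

Compute psi(g3) = A g3 = [-4, 2, 3] in standard coordinates.
Then write this in W-coordinates: solve for y in y_1 g1 + ... + y_3 g3 = [-4, 2, 3].
This gives y = [3, -3, -1], which is column 3 of [psi]_W.

[3, -3, -1]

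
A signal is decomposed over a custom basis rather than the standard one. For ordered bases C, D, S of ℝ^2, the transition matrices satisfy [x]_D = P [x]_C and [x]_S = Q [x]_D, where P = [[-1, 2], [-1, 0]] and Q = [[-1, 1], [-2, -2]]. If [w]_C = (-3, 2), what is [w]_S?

Composing the changes, [w]_S = Q P [w]_C.
Q P = [[0, -2], [4, -4]]; applying this to (-3, 2) gives (-4, -20).

(-4, -20)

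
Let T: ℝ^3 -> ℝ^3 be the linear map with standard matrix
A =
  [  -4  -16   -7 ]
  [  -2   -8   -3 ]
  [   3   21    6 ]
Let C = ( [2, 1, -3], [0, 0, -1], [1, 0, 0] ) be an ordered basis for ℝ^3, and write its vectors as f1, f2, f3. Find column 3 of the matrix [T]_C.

[-2, 3, 0]

Compute T(f3) = A f3 = [-4, -2, 3] in standard coordinates.
Then write this in C-coordinates: solve for y in y_1 f1 + ... + y_3 f3 = [-4, -2, 3].
This gives y = [-2, 3, 0], which is column 3 of [T]_C.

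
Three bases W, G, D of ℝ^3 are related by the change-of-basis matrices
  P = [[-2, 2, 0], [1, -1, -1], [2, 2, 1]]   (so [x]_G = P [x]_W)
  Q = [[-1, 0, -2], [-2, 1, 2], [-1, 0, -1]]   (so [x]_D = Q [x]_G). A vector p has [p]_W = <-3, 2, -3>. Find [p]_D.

First [p]_G = P [p]_W = <10, -2, -5>.
Then [p]_D = Q [p]_G = <0, -32, -5>.

<0, -32, -5>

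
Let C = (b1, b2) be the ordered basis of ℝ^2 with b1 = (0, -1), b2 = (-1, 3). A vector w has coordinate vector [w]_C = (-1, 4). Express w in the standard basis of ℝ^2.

(-4, 13)

w = M [w]_C, where M has columns b1, b2.
Carrying out the matrix-vector product, w = (-4, 13).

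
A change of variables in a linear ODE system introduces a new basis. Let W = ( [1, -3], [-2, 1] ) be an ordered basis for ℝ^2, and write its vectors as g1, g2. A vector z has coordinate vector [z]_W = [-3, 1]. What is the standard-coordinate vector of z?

[-5, 10]

The coordinates say z = -3g1 + g2; adding the scaled basis vectors gives [-5, 10].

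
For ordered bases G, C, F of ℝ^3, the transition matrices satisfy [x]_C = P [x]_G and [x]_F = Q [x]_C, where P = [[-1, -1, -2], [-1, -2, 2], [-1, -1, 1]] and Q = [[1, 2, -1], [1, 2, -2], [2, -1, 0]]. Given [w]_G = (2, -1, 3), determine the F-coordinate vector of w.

(3, 1, -20)

Composing the changes, [w]_F = Q P [w]_G.
Q P = [[-2, -4, 1], [-1, -3, 0], [-1, 0, -6]]; applying this to (2, -1, 3) gives (3, 1, -20).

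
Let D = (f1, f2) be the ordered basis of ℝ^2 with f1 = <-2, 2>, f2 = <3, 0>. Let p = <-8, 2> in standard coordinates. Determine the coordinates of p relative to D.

<1, -2>

Write p = c_1 f1 + c_2 f2 and solve for the c_i.
System: -2c_1 + 3c_2 = -8, 2c_1 + 0c_2 = 2; solving gives c_1 = 1, c_2 = -2.
Check: f1 - 2f2 = <-8, 2>.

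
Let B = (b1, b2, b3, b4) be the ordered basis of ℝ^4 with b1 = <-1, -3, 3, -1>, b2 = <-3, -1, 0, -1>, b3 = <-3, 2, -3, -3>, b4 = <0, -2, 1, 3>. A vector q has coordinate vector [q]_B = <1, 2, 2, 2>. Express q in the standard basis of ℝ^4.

<-13, -5, -1, -3>

The coordinates say q = b1 + 2b2 + 2b3 + 2b4; adding the scaled basis vectors gives <-13, -5, -1, -3>.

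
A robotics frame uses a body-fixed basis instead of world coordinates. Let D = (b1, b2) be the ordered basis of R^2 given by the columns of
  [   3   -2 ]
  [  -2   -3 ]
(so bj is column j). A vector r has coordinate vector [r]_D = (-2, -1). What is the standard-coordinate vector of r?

(-4, 7)

The coordinates say r = -2b1 - b2; adding the scaled basis vectors gives (-4, 7).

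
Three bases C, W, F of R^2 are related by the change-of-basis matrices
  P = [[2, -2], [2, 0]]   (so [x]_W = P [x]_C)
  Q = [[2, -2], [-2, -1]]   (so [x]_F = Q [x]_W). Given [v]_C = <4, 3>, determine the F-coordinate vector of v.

<-12, -12>

First [v]_W = P [v]_C = <2, 8>.
Then [v]_F = Q [v]_W = <-12, -12>.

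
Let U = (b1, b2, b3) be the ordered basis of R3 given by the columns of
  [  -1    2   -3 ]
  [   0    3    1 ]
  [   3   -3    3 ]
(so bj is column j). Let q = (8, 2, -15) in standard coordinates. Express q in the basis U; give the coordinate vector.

(-3, 1, -1)

Write q = c_1 b1 + ... + c_3 b3 and solve for the c_i.
Gaussian elimination on [M | q] yields c = (-3, 1, -1).
Check: -3b1 + b2 - b3 = (8, 2, -15).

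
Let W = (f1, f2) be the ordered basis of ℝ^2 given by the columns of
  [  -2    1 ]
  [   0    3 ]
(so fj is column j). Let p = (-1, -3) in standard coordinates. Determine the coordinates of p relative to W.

Write p = c_1 f1 + c_2 f2 and solve for the c_i.
System: -2c_1 + c_2 = -1, 0c_1 + 3c_2 = -3; solving gives c_1 = 0, c_2 = -1.
Check: 0·f1 - f2 = (-1, -3).

(0, -1)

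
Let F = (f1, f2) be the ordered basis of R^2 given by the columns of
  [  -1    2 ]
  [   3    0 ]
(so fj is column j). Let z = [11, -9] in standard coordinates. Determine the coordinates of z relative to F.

[z]_F is the unique c with M c = z, where M has columns f1, f2.
System: -c_1 + 2c_2 = 11, 3c_1 + 0c_2 = -9; solving gives c_1 = -3, c_2 = 4.
Check: -3f1 + 4f2 = [11, -9].

[-3, 4]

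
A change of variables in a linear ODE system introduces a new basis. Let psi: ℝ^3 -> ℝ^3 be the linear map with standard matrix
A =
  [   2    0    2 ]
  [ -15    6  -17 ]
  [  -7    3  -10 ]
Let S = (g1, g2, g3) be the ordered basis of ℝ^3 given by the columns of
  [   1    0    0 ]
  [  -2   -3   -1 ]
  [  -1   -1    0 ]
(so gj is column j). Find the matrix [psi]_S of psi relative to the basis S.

[[0, -2, 0], [3, 1, 3], [1, 2, -3]]

The j-th column of [psi]_S is [psi(gj)]_S.
psi(g1) = A g1 = [0, -10, -3] = 0·g1 + 3g2 + g3, so column 1 is [0, 3, 1].
Repeating for g2, g3 and assembling the columns gives [[0, -2, 0], [3, 1, 3], [1, 2, -3]].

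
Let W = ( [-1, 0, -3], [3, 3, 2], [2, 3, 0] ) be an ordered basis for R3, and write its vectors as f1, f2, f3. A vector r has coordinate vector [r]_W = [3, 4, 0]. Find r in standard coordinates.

r = M [r]_W, where M has columns f1, ..., f3.
Carrying out the matrix-vector product, r = [9, 12, -1].

[9, 12, -1]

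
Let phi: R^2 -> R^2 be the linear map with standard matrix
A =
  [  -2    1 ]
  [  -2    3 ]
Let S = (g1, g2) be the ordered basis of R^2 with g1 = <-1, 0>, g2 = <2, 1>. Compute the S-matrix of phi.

[[2, 1], [2, -1]]

With P the matrix whose columns are g1, g2, [phi]_S = P^(-1) A P.
Column by column: phi(g1) = A g1 = <2, 2>; its S-coordinates <2, 2> give column 1.
Continuing for each basis vector yields [phi]_S = [[2, 1], [2, -1]].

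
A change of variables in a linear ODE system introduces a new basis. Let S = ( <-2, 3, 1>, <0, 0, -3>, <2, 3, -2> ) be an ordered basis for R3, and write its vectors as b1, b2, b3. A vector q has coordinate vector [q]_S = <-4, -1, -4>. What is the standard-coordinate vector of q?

<0, -24, 7>

The coordinates say q = -4b1 - b2 - 4b3; adding the scaled basis vectors gives <0, -24, 7>.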